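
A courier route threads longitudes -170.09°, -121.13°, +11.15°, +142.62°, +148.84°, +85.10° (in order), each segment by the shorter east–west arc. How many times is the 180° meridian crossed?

Leg 1: -170.09° → -121.13°, shortest Δλ = 48.96° (east) — does not cross 180°.
Leg 2: -121.13° → +11.15°, shortest Δλ = 132.28° (east) — does not cross 180°.
Leg 3: +11.15° → +142.62°, shortest Δλ = 131.47° (east) — does not cross 180°.
Leg 4: +142.62° → +148.84°, shortest Δλ = 6.22° (east) — does not cross 180°.
Leg 5: +148.84° → +85.10°, shortest Δλ = -63.74° (west) — does not cross 180°.
Total crossings: 0.

0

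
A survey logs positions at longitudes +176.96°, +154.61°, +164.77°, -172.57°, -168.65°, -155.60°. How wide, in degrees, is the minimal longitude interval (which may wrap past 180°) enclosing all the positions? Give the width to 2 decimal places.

Sort the longitudes: -172.57°, -168.65°, -155.60°, +154.61°, +164.77°, +176.96°.
Eastward gaps between consecutive values (wrapping around): 3.92°, 13.05°, 310.21°, 10.16°, 12.19°, 10.47°.
Largest gap = 310.21° ⇒ minimal covering band is its complement: 360° − 310.21° = 49.79°.
Band runs from +154.61° eastward to -155.60°, crossing the antimeridian.

49.79°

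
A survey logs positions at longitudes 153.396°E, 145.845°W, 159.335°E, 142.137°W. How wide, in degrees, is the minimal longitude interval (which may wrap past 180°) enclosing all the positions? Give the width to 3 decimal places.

Sort the longitudes: -145.845°, -142.137°, +153.396°, +159.335°.
Eastward gaps between consecutive values (wrapping around): 3.708°, 295.533°, 5.939°, 54.820°.
Largest gap = 295.533° ⇒ minimal covering band is its complement: 360° − 295.533° = 64.467°.
Band runs from +153.396° eastward to -142.137°, crossing the antimeridian.

64.467°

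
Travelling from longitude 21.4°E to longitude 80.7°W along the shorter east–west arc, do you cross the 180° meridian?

Signed shortest Δλ = ((-80.7 − 21.4 + 180) mod 360) − 180 = -102.1°.
Going west by 102.1° from +21.4° reaches -80.7° without touching 180°.

No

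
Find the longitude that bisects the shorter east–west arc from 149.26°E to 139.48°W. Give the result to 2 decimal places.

Signed shortest Δλ from +149.26° to -139.48° is +71.26°.
Midpoint longitude = +149.26° + (+71.26°)/2 = +149.26° + 35.63° = +184.89°.
Normalise into (−180°, 180°]: -175.11°.
(The naïve average (+149.26 + -139.48)/2 = 4.89° is on the wrong side of the globe.)

175.11°W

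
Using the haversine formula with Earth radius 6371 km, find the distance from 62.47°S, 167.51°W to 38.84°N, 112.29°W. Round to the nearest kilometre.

12291 km

Δλ = -112.29 − -167.51 = 55.22°.
Δφ = 38.84 − -62.47 = 101.31°.
a = sin²(Δφ/2) + cos φ₁ · cos φ₂ · sin²(Δλ/2) = 0.675386.
c = 2·atan2(√a, √(1−a)) = 1.92919 rad → d = 6371·c ≈ 12290.88 km.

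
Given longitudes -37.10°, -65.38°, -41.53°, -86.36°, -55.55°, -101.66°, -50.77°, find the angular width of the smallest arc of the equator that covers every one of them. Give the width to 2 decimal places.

Sort the longitudes: -101.66°, -86.36°, -65.38°, -55.55°, -50.77°, -41.53°, -37.10°.
Eastward gaps between consecutive values (wrapping around): 15.30°, 20.98°, 9.83°, 4.78°, 9.24°, 4.43°, 295.44°.
Largest gap = 295.44° ⇒ minimal covering band is its complement: 360° − 295.44° = 64.56°.
Band runs from -101.66° eastward to -37.10°.

64.56°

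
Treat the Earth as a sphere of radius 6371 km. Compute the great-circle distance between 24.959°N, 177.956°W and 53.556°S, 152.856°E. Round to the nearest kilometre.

9172 km

Δλ = 152.856 − -177.956 = 330.812°; wrapped into (−180°, 180°]: -29.188°.
Δφ = -53.556 − 24.959 = -78.515°.
a = sin²(Δφ/2) + cos φ₁ · cos φ₂ · sin²(Δλ/2) = 0.434636.
c = 2·atan2(√a, √(1−a)) = 1.43969 rad → d = 6371·c ≈ 9172.29 km.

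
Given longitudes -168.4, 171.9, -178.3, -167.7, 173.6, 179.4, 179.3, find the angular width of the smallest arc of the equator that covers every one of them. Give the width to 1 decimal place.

Sort the longitudes: -178.3°, -168.4°, -167.7°, +171.9°, +173.6°, +179.3°, +179.4°.
Eastward gaps between consecutive values (wrapping around): 9.9°, 0.7°, 339.6°, 1.7°, 5.7°, 0.1°, 2.3°.
Largest gap = 339.6° ⇒ minimal covering band is its complement: 360° − 339.6° = 20.4°.
Band runs from +171.9° eastward to -167.7°, crossing the antimeridian.

20.4°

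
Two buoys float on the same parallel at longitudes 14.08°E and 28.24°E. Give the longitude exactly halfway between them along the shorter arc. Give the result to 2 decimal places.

Signed shortest Δλ from +14.08° to +28.24° is +14.16°.
Midpoint longitude = +14.08° + (+14.16°)/2 = +14.08° + 7.08° = +21.16°.

21.16°E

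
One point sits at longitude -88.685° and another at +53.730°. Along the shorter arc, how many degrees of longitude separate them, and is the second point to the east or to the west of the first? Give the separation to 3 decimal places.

Raw difference: 53.730 − -88.685 = 142.415°.
Normalise into (−180°, 180°]: 142.415° stays 142.415°.
Positive ⇒ the second point lies to the east; separation 142.415°.

142.415° east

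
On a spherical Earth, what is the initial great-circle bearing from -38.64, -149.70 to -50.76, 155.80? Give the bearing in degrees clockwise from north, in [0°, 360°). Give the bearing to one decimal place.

Δλ = 155.80 − -149.70 = 305.50°; wrapped into (−180°, 180°]: -54.50°.
θ = atan2( sin Δλ · cos φ₂ , cos φ₁ · sin φ₂ − sin φ₁ · cos φ₂ · cos Δλ )
  = atan2(-0.51499, -0.37558) = -126.103° → normalised to [0°, 360°): 233.897°.

233.9°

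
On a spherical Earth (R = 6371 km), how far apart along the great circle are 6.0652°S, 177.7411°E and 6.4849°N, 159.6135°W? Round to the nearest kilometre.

Δλ = -159.6135 − 177.7411 = -337.3546°; wrapped into (−180°, 180°]: 22.6454°.
Δφ = 6.4849 − -6.0652 = 12.5501°.
a = sin²(Δφ/2) + cos φ₁ · cos φ₂ · sin²(Δλ/2) = 0.050033.
c = 2·atan2(√a, √(1−a)) = 0.45118 rad → d = 6371·c ≈ 2874.46 km.

2874 km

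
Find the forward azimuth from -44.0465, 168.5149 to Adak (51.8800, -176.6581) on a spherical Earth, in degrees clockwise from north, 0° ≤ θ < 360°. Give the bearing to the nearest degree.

9°

Δλ = -176.6581 − 168.5149 = -345.1730°; wrapped into (−180°, 180°]: 14.8270°.
θ = atan2( sin Δλ · cos φ₂ , cos φ₁ · sin φ₂ − sin φ₁ · cos φ₂ · cos Δλ )
  = atan2(0.15797, 0.98036) = 9.154° → normalised to [0°, 360°): 9.154°.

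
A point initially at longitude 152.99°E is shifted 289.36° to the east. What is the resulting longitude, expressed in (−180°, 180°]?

82.35°E

Start at +152.99°; shift +289.36° → +442.35°.
+442.35° lies outside (−180°, 180°]; subtract 360° → +82.35°.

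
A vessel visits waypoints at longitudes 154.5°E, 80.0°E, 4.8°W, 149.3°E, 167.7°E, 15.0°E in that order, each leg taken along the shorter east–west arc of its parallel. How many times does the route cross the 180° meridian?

0

Leg 1: +154.5° → +80.0°, shortest Δλ = -74.5° (west) — does not cross 180°.
Leg 2: +80.0° → -4.8°, shortest Δλ = -84.8° (west) — does not cross 180°.
Leg 3: -4.8° → +149.3°, shortest Δλ = 154.1° (east) — does not cross 180°.
Leg 4: +149.3° → +167.7°, shortest Δλ = 18.4° (east) — does not cross 180°.
Leg 5: +167.7° → +15.0°, shortest Δλ = -152.7° (west) — does not cross 180°.
Total crossings: 0.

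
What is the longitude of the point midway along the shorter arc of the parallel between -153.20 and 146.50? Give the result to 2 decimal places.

+176.65°

Signed shortest Δλ from -153.20° to +146.50° is -60.30°.
Midpoint longitude = -153.20° + (-60.30°)/2 = -153.20° − 30.15° = -183.35°.
Normalise into (−180°, 180°]: +176.65°.
(The naïve average (-153.20 + +146.50)/2 = -3.35° is on the wrong side of the globe.)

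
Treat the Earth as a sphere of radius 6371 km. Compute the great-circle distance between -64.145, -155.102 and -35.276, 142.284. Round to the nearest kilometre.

5213 km

Δλ = 142.284 − -155.102 = 297.386°; wrapped into (−180°, 180°]: -62.614°.
Δφ = -35.276 − -64.145 = 28.869°.
a = sin²(Δφ/2) + cos φ₁ · cos φ₂ · sin²(Δλ/2) = 0.158265.
c = 2·atan2(√a, √(1−a)) = 0.81829 rad → d = 6371·c ≈ 5213.33 km.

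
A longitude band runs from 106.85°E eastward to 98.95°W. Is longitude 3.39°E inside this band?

No

Band width going east from +106.85° to -98.95°: ((-98.95 − 106.85) mod 360) = 154.20°.
Offset of +3.39° east of the west edge: ((3.39 − 106.85) mod 360) = 256.54°.
256.54° > 154.20° ⇒ outside.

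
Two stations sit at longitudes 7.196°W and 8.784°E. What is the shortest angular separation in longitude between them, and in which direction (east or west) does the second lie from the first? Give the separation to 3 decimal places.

Raw difference: 8.784 − -7.196 = 15.98°.
Normalise into (−180°, 180°]: 15.98° stays 15.98°.
Positive ⇒ the second point lies to the east; separation 15.980°.

15.980° east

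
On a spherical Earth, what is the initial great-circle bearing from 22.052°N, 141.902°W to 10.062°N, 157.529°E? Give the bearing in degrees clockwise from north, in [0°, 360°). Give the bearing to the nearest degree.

269°

Δλ = 157.529 − -141.902 = 299.431°; wrapped into (−180°, 180°]: -60.569°.
θ = atan2( sin Δλ · cos φ₂ , cos φ₁ · sin φ₂ − sin φ₁ · cos φ₂ · cos Δλ )
  = atan2(-0.85755, -0.01972) = -91.317° → normalised to [0°, 360°): 268.683°.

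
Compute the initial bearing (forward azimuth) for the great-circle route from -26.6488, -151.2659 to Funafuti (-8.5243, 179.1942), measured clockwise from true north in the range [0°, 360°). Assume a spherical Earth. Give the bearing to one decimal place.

Δλ = 179.1942 − -151.2659 = 330.4601°; wrapped into (−180°, 180°]: -29.5399°.
θ = atan2( sin Δλ · cos φ₂ , cos φ₁ · sin φ₂ − sin φ₁ · cos φ₂ · cos Δλ )
  = atan2(-0.48758, 0.25342) = -62.537° → normalised to [0°, 360°): 297.463°.

297.5°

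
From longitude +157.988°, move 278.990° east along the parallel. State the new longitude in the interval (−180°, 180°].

+76.978°

Start at +157.988°; shift +278.990° → +436.978°.
+436.978° lies outside (−180°, 180°]; subtract 360° → +76.978°.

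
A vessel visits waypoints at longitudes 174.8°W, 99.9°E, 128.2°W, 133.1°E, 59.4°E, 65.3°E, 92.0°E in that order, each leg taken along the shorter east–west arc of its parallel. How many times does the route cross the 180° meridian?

3

Leg 1: -174.8° → +99.9°, shortest Δλ = -85.3° (west) — crosses 180°.
Leg 2: +99.9° → -128.2°, shortest Δλ = 131.9° (east) — crosses 180°.
Leg 3: -128.2° → +133.1°, shortest Δλ = -98.7° (west) — crosses 180°.
Leg 4: +133.1° → +59.4°, shortest Δλ = -73.7° (west) — does not cross 180°.
Leg 5: +59.4° → +65.3°, shortest Δλ = 5.9° (east) — does not cross 180°.
Leg 6: +65.3° → +92.0°, shortest Δλ = 26.7° (east) — does not cross 180°.
Total crossings: 3.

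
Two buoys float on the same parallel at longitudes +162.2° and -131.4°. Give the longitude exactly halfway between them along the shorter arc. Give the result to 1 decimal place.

Signed shortest Δλ from +162.2° to -131.4° is +66.4°.
Midpoint longitude = +162.2° + (+66.4°)/2 = +162.2° + 33.2° = +195.4°.
Normalise into (−180°, 180°]: -164.6°.
(The naïve average (+162.2 + -131.4)/2 = 15.4° is on the wrong side of the globe.)

-164.6°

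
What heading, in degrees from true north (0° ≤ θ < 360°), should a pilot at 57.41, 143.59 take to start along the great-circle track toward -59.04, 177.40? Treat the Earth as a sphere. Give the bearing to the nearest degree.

161°

Δλ = 177.40 − 143.59 = 33.81°.
θ = atan2( sin Δλ · cos φ₂ , cos φ₁ · sin φ₂ − sin φ₁ · cos φ₂ · cos Δλ )
  = atan2(0.28626, -0.82202) = 160.800° → normalised to [0°, 360°): 160.800°.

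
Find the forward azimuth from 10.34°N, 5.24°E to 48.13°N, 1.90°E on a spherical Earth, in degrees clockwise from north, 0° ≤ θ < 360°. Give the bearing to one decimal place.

356.4°

Δλ = 1.90 − 5.24 = -3.34°.
θ = atan2( sin Δλ · cos φ₂ , cos φ₁ · sin φ₂ − sin φ₁ · cos φ₂ · cos Δλ )
  = atan2(-0.03889, 0.61297) = -3.630° → normalised to [0°, 360°): 356.370°.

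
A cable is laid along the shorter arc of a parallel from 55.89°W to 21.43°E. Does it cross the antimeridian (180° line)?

Signed shortest Δλ = ((21.43 − -55.89 + 180) mod 360) − 180 = 77.32°.
Going east by 77.32° from -55.89° reaches +21.43° without touching 180°.

No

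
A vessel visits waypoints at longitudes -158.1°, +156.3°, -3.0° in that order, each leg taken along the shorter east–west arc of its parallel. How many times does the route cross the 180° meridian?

Leg 1: -158.1° → +156.3°, shortest Δλ = -45.6° (west) — crosses 180°.
Leg 2: +156.3° → -3.0°, shortest Δλ = -159.3° (west) — does not cross 180°.
Total crossings: 1.

1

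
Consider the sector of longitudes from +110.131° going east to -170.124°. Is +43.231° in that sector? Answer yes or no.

Band width going east from +110.131° to -170.124°: ((-170.124 − 110.131) mod 360) = 79.745°.
Offset of +43.231° east of the west edge: ((43.231 − 110.131) mod 360) = 293.100°.
293.100° > 79.745° ⇒ outside.

No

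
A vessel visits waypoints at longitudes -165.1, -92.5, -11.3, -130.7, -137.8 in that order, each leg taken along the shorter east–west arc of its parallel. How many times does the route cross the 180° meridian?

0

Leg 1: -165.1° → -92.5°, shortest Δλ = 72.6° (east) — does not cross 180°.
Leg 2: -92.5° → -11.3°, shortest Δλ = 81.2° (east) — does not cross 180°.
Leg 3: -11.3° → -130.7°, shortest Δλ = -119.4° (west) — does not cross 180°.
Leg 4: -130.7° → -137.8°, shortest Δλ = -7.1° (west) — does not cross 180°.
Total crossings: 0.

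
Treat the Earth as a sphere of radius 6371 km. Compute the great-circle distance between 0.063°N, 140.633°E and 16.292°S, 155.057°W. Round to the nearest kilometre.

7276 km

Δλ = -155.057 − 140.633 = -295.690°; wrapped into (−180°, 180°]: 64.310°.
Δφ = -16.292 − 0.063 = -16.355°.
a = sin²(Δφ/2) + cos φ₁ · cos φ₂ · sin²(Δλ/2) = 0.292107.
c = 2·atan2(√a, √(1−a)) = 1.14199 rad → d = 6371·c ≈ 7275.62 km.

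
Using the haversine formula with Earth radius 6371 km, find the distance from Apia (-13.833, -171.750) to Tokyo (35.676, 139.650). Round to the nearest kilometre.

Δλ = 139.650 − -171.750 = 311.400°; wrapped into (−180°, 180°]: -48.600°.
Δφ = 35.676 − -13.833 = 49.509°.
a = sin²(Δφ/2) + cos φ₁ · cos φ₂ · sin²(Δλ/2) = 0.308909.
c = 2·atan2(√a, √(1−a)) = 1.17864 rad → d = 6371·c ≈ 7509.11 km.

7509 km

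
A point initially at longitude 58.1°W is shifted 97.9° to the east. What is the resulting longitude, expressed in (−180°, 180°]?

Start at -58.1°; shift +97.9° → +39.8°.
+39.8° already lies in (−180°, 180°].

39.8°E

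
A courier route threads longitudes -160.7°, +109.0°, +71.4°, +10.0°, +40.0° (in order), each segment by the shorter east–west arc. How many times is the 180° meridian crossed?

Leg 1: -160.7° → +109.0°, shortest Δλ = -90.3° (west) — crosses 180°.
Leg 2: +109.0° → +71.4°, shortest Δλ = -37.6° (west) — does not cross 180°.
Leg 3: +71.4° → +10.0°, shortest Δλ = -61.4° (west) — does not cross 180°.
Leg 4: +10.0° → +40.0°, shortest Δλ = 30.0° (east) — does not cross 180°.
Total crossings: 1.

1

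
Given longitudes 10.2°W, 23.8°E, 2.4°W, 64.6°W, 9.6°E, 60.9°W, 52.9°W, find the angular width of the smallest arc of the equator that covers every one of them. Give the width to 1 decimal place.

Sort the longitudes: -64.6°, -60.9°, -52.9°, -10.2°, -2.4°, +9.6°, +23.8°.
Eastward gaps between consecutive values (wrapping around): 3.7°, 8.0°, 42.7°, 7.8°, 12.0°, 14.2°, 271.6°.
Largest gap = 271.6° ⇒ minimal covering band is its complement: 360° − 271.6° = 88.4°.
Band runs from -64.6° eastward to +23.8°.

88.4°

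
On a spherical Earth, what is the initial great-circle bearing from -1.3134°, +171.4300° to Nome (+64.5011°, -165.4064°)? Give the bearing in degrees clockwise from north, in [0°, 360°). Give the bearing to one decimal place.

Δλ = -165.4064 − 171.4300 = -336.8364°; wrapped into (−180°, 180°]: 23.1636°.
θ = atan2( sin Δλ · cos φ₂ , cos φ₁ · sin φ₂ − sin φ₁ · cos φ₂ · cos Δλ )
  = atan2(0.16934, 0.91143) = 10.525° → normalised to [0°, 360°): 10.525°.

10.5°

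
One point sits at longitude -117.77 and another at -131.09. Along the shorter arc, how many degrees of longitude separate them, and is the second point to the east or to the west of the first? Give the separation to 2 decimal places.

13.32° west

Raw difference: -131.09 − -117.77 = -13.32°.
Normalise into (−180°, 180°]: -13.32° stays -13.32°.
Negative ⇒ the second point lies to the west; separation 13.32°.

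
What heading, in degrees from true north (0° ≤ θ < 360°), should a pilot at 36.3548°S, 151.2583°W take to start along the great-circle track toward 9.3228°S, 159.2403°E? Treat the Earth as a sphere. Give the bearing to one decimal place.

288.4°

Δλ = 159.2403 − -151.2583 = 310.4986°; wrapped into (−180°, 180°]: -49.5014°.
θ = atan2( sin Δλ · cos φ₂ , cos φ₁ · sin φ₂ − sin φ₁ · cos φ₂ · cos Δλ )
  = atan2(-0.75038, 0.24942) = -71.614° → normalised to [0°, 360°): 288.386°.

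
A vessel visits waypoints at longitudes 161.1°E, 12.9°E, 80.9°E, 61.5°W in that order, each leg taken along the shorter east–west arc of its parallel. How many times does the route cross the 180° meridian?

Leg 1: +161.1° → +12.9°, shortest Δλ = -148.2° (west) — does not cross 180°.
Leg 2: +12.9° → +80.9°, shortest Δλ = 68.0° (east) — does not cross 180°.
Leg 3: +80.9° → -61.5°, shortest Δλ = -142.4° (west) — does not cross 180°.
Total crossings: 0.

0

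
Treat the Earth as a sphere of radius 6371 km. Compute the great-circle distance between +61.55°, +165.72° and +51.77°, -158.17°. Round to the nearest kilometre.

2418 km

Δλ = -158.17 − 165.72 = -323.89°; wrapped into (−180°, 180°]: 36.11°.
Δφ = 51.77 − 61.55 = -9.78°.
a = sin²(Δφ/2) + cos φ₁ · cos φ₂ · sin²(Δλ/2) = 0.035584.
c = 2·atan2(√a, √(1−a)) = 0.37955 rad → d = 6371·c ≈ 2418.10 km.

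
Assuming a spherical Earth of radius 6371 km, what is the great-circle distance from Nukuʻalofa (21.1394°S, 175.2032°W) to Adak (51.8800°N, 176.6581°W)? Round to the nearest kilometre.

Δλ = -176.6581 − -175.2032 = -1.4549°.
Δφ = 51.8800 − -21.1394 = 73.0194°.
a = sin²(Δφ/2) + cos φ₁ · cos φ₂ · sin²(Δλ/2) = 0.354069.
c = 2·atan2(√a, √(1−a)) = 1.27462 rad → d = 6371·c ≈ 8120.62 km.

8121 km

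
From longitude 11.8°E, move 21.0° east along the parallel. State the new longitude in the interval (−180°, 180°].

32.8°E

Start at +11.8°; shift +21.0° → +32.8°.
+32.8° already lies in (−180°, 180°].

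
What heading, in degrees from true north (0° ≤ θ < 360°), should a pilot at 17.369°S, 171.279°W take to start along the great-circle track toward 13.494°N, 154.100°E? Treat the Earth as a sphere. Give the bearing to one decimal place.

Δλ = 154.100 − -171.279 = 325.379°; wrapped into (−180°, 180°]: -34.621°.
θ = atan2( sin Δλ · cos φ₂ , cos φ₁ · sin φ₂ − sin φ₁ · cos φ₂ · cos Δλ )
  = atan2(-0.55246, 0.46159) = -50.121° → normalised to [0°, 360°): 309.879°.

309.9°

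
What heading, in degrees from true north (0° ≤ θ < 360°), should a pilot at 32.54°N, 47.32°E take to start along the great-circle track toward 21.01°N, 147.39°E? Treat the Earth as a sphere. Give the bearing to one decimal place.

Δλ = 147.39 − 47.32 = 100.07°.
θ = atan2( sin Δλ · cos φ₂ , cos φ₁ · sin φ₂ − sin φ₁ · cos φ₂ · cos Δλ )
  = atan2(0.91914, 0.39005) = 67.006° → normalised to [0°, 360°): 67.006°.

67.0°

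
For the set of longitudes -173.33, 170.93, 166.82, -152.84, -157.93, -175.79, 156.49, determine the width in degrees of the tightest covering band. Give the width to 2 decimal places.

Sort the longitudes: -175.79°, -173.33°, -157.93°, -152.84°, +156.49°, +166.82°, +170.93°.
Eastward gaps between consecutive values (wrapping around): 2.46°, 15.40°, 5.09°, 309.33°, 10.33°, 4.11°, 13.28°.
Largest gap = 309.33° ⇒ minimal covering band is its complement: 360° − 309.33° = 50.67°.
Band runs from +156.49° eastward to -152.84°, crossing the antimeridian.

50.67°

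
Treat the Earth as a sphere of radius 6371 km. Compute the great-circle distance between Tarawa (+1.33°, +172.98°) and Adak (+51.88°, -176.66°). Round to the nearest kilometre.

5703 km

Δλ = -176.66 − 172.98 = -349.64°; wrapped into (−180°, 180°]: 10.36°.
Δφ = 51.88 − 1.33 = 50.55°.
a = sin²(Δφ/2) + cos φ₁ · cos φ₂ · sin²(Δλ/2) = 0.187328.
c = 2·atan2(√a, √(1−a)) = 0.89522 rad → d = 6371·c ≈ 5703.48 km.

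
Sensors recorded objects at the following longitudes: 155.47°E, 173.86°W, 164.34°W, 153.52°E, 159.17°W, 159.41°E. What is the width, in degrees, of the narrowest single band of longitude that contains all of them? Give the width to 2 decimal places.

47.31°

Sort the longitudes: -173.86°, -164.34°, -159.17°, +153.52°, +155.47°, +159.41°.
Eastward gaps between consecutive values (wrapping around): 9.52°, 5.17°, 312.69°, 1.95°, 3.94°, 26.73°.
Largest gap = 312.69° ⇒ minimal covering band is its complement: 360° − 312.69° = 47.31°.
Band runs from +153.52° eastward to -159.17°, crossing the antimeridian.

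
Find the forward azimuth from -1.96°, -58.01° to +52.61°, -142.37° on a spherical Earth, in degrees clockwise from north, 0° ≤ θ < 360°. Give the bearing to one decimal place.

322.8°

Δλ = -142.37 − -58.01 = -84.36°.
θ = atan2( sin Δλ · cos φ₂ , cos φ₁ · sin φ₂ − sin φ₁ · cos φ₂ · cos Δλ )
  = atan2(-0.60430, 0.79610) = -37.201° → normalised to [0°, 360°): 322.799°.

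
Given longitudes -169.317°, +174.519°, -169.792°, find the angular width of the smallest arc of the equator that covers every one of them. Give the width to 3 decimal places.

16.164°

Sort the longitudes: -169.792°, -169.317°, +174.519°.
Eastward gaps between consecutive values (wrapping around): 0.475°, 343.836°, 15.689°.
Largest gap = 343.836° ⇒ minimal covering band is its complement: 360° − 343.836° = 16.164°.
Band runs from +174.519° eastward to -169.317°, crossing the antimeridian.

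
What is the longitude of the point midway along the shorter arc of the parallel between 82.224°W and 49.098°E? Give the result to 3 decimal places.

16.563°W

Signed shortest Δλ from -82.224° to +49.098° is +131.322°.
Midpoint longitude = -82.224° + (+131.322°)/2 = -82.224° + 65.661° = -16.563°.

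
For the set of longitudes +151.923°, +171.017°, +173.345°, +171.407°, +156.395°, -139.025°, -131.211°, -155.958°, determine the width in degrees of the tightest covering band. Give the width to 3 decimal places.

Sort the longitudes: -155.958°, -139.025°, -131.211°, +151.923°, +156.395°, +171.017°, +171.407°, +173.345°.
Eastward gaps between consecutive values (wrapping around): 16.933°, 7.814°, 283.134°, 4.472°, 14.622°, 0.390°, 1.938°, 30.697°.
Largest gap = 283.134° ⇒ minimal covering band is its complement: 360° − 283.134° = 76.866°.
Band runs from +151.923° eastward to -131.211°, crossing the antimeridian.

76.866°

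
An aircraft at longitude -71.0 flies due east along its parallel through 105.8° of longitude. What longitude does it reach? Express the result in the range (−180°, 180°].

+34.8°

Start at -71.0°; shift +105.8° → +34.8°.
+34.8° already lies in (−180°, 180°].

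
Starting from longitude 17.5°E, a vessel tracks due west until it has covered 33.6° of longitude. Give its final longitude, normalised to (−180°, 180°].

16.1°W

Start at +17.5°; shift −33.6° → -16.1°.
-16.1° already lies in (−180°, 180°].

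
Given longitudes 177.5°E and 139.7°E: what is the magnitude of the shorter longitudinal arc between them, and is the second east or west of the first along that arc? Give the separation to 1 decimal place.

Raw difference: 139.7 − 177.5 = -37.8°.
Normalise into (−180°, 180°]: -37.8° stays -37.8°.
Negative ⇒ the second point lies to the west; separation 37.8°.

37.8° west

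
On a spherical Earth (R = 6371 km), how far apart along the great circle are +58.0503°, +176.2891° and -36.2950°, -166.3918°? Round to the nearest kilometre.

Δλ = -166.3918 − 176.2891 = -342.6809°; wrapped into (−180°, 180°]: 17.3191°.
Δφ = -36.2950 − 58.0503 = -94.3453°.
a = sin²(Δφ/2) + cos φ₁ · cos φ₂ · sin²(Δλ/2) = 0.547552.
c = 2·atan2(√a, √(1−a)) = 1.66604 rad → d = 6371·c ≈ 10614.37 km.

10614 km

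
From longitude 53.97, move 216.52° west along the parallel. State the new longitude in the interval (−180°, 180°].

Start at +53.97°; shift −216.52° → -162.55°.
-162.55° already lies in (−180°, 180°].

-162.55°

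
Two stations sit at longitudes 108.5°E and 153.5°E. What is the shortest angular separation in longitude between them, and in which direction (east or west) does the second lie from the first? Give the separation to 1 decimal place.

45.0° east

Raw difference: 153.5 − 108.5 = 45.0°.
Normalise into (−180°, 180°]: 45.0° stays 45.0°.
Positive ⇒ the second point lies to the east; separation 45.0°.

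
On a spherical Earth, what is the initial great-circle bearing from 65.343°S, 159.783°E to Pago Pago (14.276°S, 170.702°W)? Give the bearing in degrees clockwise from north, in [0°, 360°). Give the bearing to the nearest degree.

Δλ = -170.702 − 159.783 = -330.485°; wrapped into (−180°, 180°]: 29.515°.
θ = atan2( sin Δλ · cos φ₂ , cos φ₁ · sin φ₂ − sin φ₁ · cos φ₂ · cos Δλ )
  = atan2(0.47744, 0.66358) = 35.734° → normalised to [0°, 360°): 35.734°.

36°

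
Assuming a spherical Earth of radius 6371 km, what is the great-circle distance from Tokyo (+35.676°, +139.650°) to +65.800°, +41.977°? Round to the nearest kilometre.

6763 km

Δλ = 41.977 − 139.650 = -97.673°.
Δφ = 65.800 − 35.676 = 30.124°.
a = sin²(Δφ/2) + cos φ₁ · cos φ₂ · sin²(Δλ/2) = 0.256256.
c = 2·atan2(√a, √(1−a)) = 1.06159 rad → d = 6371·c ≈ 6763.36 km.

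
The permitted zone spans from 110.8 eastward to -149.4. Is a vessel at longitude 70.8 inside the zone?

Band width going east from +110.8° to -149.4°: ((-149.4 − 110.8) mod 360) = 99.8°.
Offset of +70.8° east of the west edge: ((70.8 − 110.8) mod 360) = 320.0°.
320.0° > 99.8° ⇒ outside.

No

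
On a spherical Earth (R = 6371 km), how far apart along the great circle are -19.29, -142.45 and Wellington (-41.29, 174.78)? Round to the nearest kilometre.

4713 km

Δλ = 174.78 − -142.45 = 317.23°; wrapped into (−180°, 180°]: -42.77°.
Δφ = -41.29 − -19.29 = -22.00°.
a = sin²(Δφ/2) + cos φ₁ · cos φ₂ · sin²(Δλ/2) = 0.130701.
c = 2·atan2(√a, √(1−a)) = 0.73981 rad → d = 6371·c ≈ 4713.31 km.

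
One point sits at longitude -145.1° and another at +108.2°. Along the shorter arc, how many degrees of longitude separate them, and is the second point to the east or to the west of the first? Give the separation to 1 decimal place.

Raw difference: 108.2 − -145.1 = 253.3°.
Normalise into (−180°, 180°]: 253.3° − 360° = -106.7°.
Negative ⇒ the second point lies to the west; separation 106.7°.

106.7° west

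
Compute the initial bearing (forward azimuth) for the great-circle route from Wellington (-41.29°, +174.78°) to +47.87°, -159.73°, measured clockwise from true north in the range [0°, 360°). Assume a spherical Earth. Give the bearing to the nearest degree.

17°

Δλ = -159.73 − 174.78 = -334.51°; wrapped into (−180°, 180°]: 25.49°.
θ = atan2( sin Δλ · cos φ₂ , cos φ₁ · sin φ₂ − sin φ₁ · cos φ₂ · cos Δλ )
  = atan2(0.28869, 0.95681) = 16.790° → normalised to [0°, 360°): 16.790°.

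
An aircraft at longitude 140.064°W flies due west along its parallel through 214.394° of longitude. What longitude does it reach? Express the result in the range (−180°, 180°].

Start at -140.064°; shift −214.394° → -354.458°.
-354.458° lies outside (−180°, 180°]; add 360° → +5.542°.

5.542°E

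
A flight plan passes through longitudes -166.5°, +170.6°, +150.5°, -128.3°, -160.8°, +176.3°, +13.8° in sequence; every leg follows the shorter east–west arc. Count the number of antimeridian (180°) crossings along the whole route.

Leg 1: -166.5° → +170.6°, shortest Δλ = -22.9° (west) — crosses 180°.
Leg 2: +170.6° → +150.5°, shortest Δλ = -20.1° (west) — does not cross 180°.
Leg 3: +150.5° → -128.3°, shortest Δλ = 81.2° (east) — crosses 180°.
Leg 4: -128.3° → -160.8°, shortest Δλ = -32.5° (west) — does not cross 180°.
Leg 5: -160.8° → +176.3°, shortest Δλ = -22.9° (west) — crosses 180°.
Leg 6: +176.3° → +13.8°, shortest Δλ = -162.5° (west) — does not cross 180°.
Total crossings: 3.

3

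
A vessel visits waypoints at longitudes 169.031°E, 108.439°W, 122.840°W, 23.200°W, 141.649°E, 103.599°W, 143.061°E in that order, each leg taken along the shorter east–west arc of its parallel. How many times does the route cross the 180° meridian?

3

Leg 1: +169.031° → -108.439°, shortest Δλ = 82.53° (east) — crosses 180°.
Leg 2: -108.439° → -122.840°, shortest Δλ = -14.401° (west) — does not cross 180°.
Leg 3: -122.840° → -23.200°, shortest Δλ = 99.64° (east) — does not cross 180°.
Leg 4: -23.200° → +141.649°, shortest Δλ = 164.849° (east) — does not cross 180°.
Leg 5: +141.649° → -103.599°, shortest Δλ = 114.752° (east) — crosses 180°.
Leg 6: -103.599° → +143.061°, shortest Δλ = -113.34° (west) — crosses 180°.
Total crossings: 3.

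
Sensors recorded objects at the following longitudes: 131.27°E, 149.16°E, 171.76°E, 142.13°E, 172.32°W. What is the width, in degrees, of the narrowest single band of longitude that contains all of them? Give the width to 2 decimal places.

Sort the longitudes: -172.32°, +131.27°, +142.13°, +149.16°, +171.76°.
Eastward gaps between consecutive values (wrapping around): 303.59°, 10.86°, 7.03°, 22.60°, 15.92°.
Largest gap = 303.59° ⇒ minimal covering band is its complement: 360° − 303.59° = 56.41°.
Band runs from +131.27° eastward to -172.32°, crossing the antimeridian.

56.41°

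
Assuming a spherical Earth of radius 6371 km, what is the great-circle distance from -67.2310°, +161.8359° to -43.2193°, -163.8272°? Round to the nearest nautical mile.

Δλ = -163.8272 − 161.8359 = -325.6631°; wrapped into (−180°, 180°]: 34.3369°.
Δφ = -43.2193 − -67.2310 = 24.0117°.
a = sin²(Δφ/2) + cos φ₁ · cos φ₂ · sin²(Δλ/2) = 0.067843.
c = 2·atan2(√a, √(1−a)) = 0.52701 rad → d = 6371·c ≈ 3357.59 km ≈ 1812.95 nmi.

1813 nmi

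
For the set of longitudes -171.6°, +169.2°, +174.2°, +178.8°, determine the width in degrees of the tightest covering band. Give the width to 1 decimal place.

Sort the longitudes: -171.6°, +169.2°, +174.2°, +178.8°.
Eastward gaps between consecutive values (wrapping around): 340.8°, 5.0°, 4.6°, 9.6°.
Largest gap = 340.8° ⇒ minimal covering band is its complement: 360° − 340.8° = 19.2°.
Band runs from +169.2° eastward to -171.6°, crossing the antimeridian.

19.2°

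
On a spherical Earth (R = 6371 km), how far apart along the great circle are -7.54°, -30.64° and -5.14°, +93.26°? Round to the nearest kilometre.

Δλ = 93.26 − -30.64 = 123.90°.
Δφ = -5.14 − -7.54 = 2.40°.
a = sin²(Δφ/2) + cos φ₁ · cos φ₂ · sin²(Δλ/2) = 0.769472.
c = 2·atan2(√a, √(1−a)) = 2.13998 rad → d = 6371·c ≈ 13633.80 km.

13634 km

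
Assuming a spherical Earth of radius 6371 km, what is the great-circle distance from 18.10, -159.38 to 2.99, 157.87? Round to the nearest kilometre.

4948 km

Δλ = 157.87 − -159.38 = 317.25°; wrapped into (−180°, 180°]: -42.75°.
Δφ = 2.99 − 18.10 = -15.11°.
a = sin²(Δφ/2) + cos φ₁ · cos φ₂ · sin²(Δλ/2) = 0.143380.
c = 2·atan2(√a, √(1−a)) = 0.77669 rad → d = 6371·c ≈ 4948.27 km.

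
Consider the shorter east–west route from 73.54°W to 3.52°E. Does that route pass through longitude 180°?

Signed shortest Δλ = ((3.52 − -73.54 + 180) mod 360) − 180 = 77.06°.
Going east by 77.06° from -73.54° reaches +3.52° without touching 180°.

No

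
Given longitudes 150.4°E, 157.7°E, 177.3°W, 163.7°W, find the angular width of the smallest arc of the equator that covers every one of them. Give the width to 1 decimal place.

45.9°

Sort the longitudes: -177.3°, -163.7°, +150.4°, +157.7°.
Eastward gaps between consecutive values (wrapping around): 13.6°, 314.1°, 7.3°, 25.0°.
Largest gap = 314.1° ⇒ minimal covering band is its complement: 360° − 314.1° = 45.9°.
Band runs from +150.4° eastward to -163.7°, crossing the antimeridian.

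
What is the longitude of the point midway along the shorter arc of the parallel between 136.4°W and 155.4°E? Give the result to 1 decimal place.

Signed shortest Δλ from -136.4° to +155.4° is -68.2°.
Midpoint longitude = -136.4° + (-68.2°)/2 = -136.4° − 34.1° = -170.5°.
(The naïve average (-136.4 + +155.4)/2 = 9.5° is on the wrong side of the globe.)

170.5°W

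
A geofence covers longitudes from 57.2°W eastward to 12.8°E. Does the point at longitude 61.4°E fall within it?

No

Band width going east from -57.2° to +12.8°: ((12.8 − -57.2) mod 360) = 70.0°.
Offset of +61.4° east of the west edge: ((61.4 − -57.2) mod 360) = 118.6°.
118.6° > 70.0° ⇒ outside.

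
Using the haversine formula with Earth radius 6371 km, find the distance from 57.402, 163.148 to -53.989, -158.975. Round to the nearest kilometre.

Δλ = -158.975 − 163.148 = -322.123°; wrapped into (−180°, 180°]: 37.877°.
Δφ = -53.989 − 57.402 = -111.391°.
a = sin²(Δφ/2) + cos φ₁ · cos φ₂ · sin²(Δλ/2) = 0.715730.
c = 2·atan2(√a, √(1−a)) = 2.01691 rad → d = 6371·c ≈ 12849.71 km.

12850 km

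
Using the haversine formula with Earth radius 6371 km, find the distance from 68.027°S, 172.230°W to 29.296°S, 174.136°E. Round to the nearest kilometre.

Δλ = 174.136 − -172.230 = 346.366°; wrapped into (−180°, 180°]: -13.634°.
Δφ = -29.296 − -68.027 = 38.731°.
a = sin²(Δφ/2) + cos φ₁ · cos φ₂ · sin²(Δλ/2) = 0.114552.
c = 2·atan2(√a, √(1−a)) = 0.69055 rad → d = 6371·c ≈ 4399.48 km.

4399 km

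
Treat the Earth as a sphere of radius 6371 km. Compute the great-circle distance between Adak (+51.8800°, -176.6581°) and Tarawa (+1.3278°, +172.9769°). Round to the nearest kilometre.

5704 km

Δλ = 172.9769 − -176.6581 = 349.6350°; wrapped into (−180°, 180°]: -10.3650°.
Δφ = 1.3278 − 51.8800 = -50.5522°.
a = sin²(Δφ/2) + cos φ₁ · cos φ₂ · sin²(Δλ/2) = 0.187348.
c = 2·atan2(√a, √(1−a)) = 0.89528 rad → d = 6371·c ≈ 5703.80 km.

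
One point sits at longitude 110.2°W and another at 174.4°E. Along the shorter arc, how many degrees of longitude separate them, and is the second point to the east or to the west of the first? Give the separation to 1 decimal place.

75.4° west

Raw difference: 174.4 − -110.2 = 284.6°.
Normalise into (−180°, 180°]: 284.6° − 360° = -75.4°.
Negative ⇒ the second point lies to the west; separation 75.4°.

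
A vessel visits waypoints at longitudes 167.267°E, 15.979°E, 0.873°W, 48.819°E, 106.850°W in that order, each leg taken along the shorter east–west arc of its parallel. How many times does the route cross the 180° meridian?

Leg 1: +167.267° → +15.979°, shortest Δλ = -151.288° (west) — does not cross 180°.
Leg 2: +15.979° → -0.873°, shortest Δλ = -16.852° (west) — does not cross 180°.
Leg 3: -0.873° → +48.819°, shortest Δλ = 49.692° (east) — does not cross 180°.
Leg 4: +48.819° → -106.850°, shortest Δλ = -155.669° (west) — does not cross 180°.
Total crossings: 0.

0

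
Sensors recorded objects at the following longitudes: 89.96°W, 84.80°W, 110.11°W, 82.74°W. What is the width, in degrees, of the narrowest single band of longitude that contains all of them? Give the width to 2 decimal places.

Sort the longitudes: -110.11°, -89.96°, -84.80°, -82.74°.
Eastward gaps between consecutive values (wrapping around): 20.15°, 5.16°, 2.06°, 332.63°.
Largest gap = 332.63° ⇒ minimal covering band is its complement: 360° − 332.63° = 27.37°.
Band runs from -110.11° eastward to -82.74°.

27.37°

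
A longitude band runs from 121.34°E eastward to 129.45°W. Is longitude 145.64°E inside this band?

Yes

Band width going east from +121.34° to -129.45°: ((-129.45 − 121.34) mod 360) = 109.21°.
Offset of +145.64° east of the west edge: ((145.64 − 121.34) mod 360) = 24.30°.
24.30° ≤ 109.21° ⇒ inside.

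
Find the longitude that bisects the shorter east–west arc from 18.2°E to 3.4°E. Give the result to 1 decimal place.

Signed shortest Δλ from +18.2° to +3.4° is -14.8°.
Midpoint longitude = +18.2° + (-14.8°)/2 = +18.2° − 7.4° = +10.8°.

10.8°E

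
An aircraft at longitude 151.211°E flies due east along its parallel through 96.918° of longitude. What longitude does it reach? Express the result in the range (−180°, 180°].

111.871°W

Start at +151.211°; shift +96.918° → +248.129°.
+248.129° lies outside (−180°, 180°]; subtract 360° → -111.871°.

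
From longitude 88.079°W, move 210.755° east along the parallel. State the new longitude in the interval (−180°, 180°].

122.676°E

Start at -88.079°; shift +210.755° → +122.676°.
+122.676° already lies in (−180°, 180°].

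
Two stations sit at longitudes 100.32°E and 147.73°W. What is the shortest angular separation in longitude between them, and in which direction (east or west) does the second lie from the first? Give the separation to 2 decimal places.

Raw difference: -147.73 − 100.32 = -248.05°.
Normalise into (−180°, 180°]: -248.05° + 360° = 111.95°.
Positive ⇒ the second point lies to the east; separation 111.95°.

111.95° east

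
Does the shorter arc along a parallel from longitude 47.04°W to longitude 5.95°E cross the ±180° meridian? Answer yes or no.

Signed shortest Δλ = ((5.95 − -47.04 + 180) mod 360) − 180 = 52.99°.
Going east by 52.99° from -47.04° reaches +5.95° without touching 180°.

No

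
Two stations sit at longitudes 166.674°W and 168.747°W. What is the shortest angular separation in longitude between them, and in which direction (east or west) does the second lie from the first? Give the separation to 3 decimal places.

Raw difference: -168.747 − -166.674 = -2.073°.
Normalise into (−180°, 180°]: -2.073° stays -2.073°.
Negative ⇒ the second point lies to the west; separation 2.073°.

2.073° west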